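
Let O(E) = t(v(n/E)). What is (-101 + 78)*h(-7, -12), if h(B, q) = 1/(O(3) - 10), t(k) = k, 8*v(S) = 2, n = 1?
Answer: 92/39 ≈ 2.3590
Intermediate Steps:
v(S) = ¼ (v(S) = (⅛)*2 = ¼)
O(E) = ¼
h(B, q) = -4/39 (h(B, q) = 1/(¼ - 10) = 1/(-39/4) = -4/39)
(-101 + 78)*h(-7, -12) = (-101 + 78)*(-4/39) = -23*(-4/39) = 92/39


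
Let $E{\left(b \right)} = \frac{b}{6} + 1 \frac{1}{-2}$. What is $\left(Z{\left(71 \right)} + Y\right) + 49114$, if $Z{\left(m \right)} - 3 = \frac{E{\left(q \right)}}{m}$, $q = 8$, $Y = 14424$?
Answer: $\frac{27068471}{426} \approx 63541.0$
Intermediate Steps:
$E{\left(b \right)} = - \frac{1}{2} + \frac{b}{6}$ ($E{\left(b \right)} = b \frac{1}{6} + 1 \left(- \frac{1}{2}\right) = \frac{b}{6} - \frac{1}{2} = - \frac{1}{2} + \frac{b}{6}$)
$Z{\left(m \right)} = 3 + \frac{5}{6 m}$ ($Z{\left(m \right)} = 3 + \frac{- \frac{1}{2} + \frac{1}{6} \cdot 8}{m} = 3 + \frac{- \frac{1}{2} + \frac{4}{3}}{m} = 3 + \frac{5}{6 m}$)
$\left(Z{\left(71 \right)} + Y\right) + 49114 = \left(\left(3 + \frac{5}{6 \cdot 71}\right) + 14424\right) + 49114 = \left(\left(3 + \frac{5}{6} \cdot \frac{1}{71}\right) + 14424\right) + 49114 = \left(\left(3 + \frac{5}{426}\right) + 14424\right) + 49114 = \left(\frac{1283}{426} + 14424\right) + 49114 = \frac{6145907}{426} + 49114 = \frac{27068471}{426}$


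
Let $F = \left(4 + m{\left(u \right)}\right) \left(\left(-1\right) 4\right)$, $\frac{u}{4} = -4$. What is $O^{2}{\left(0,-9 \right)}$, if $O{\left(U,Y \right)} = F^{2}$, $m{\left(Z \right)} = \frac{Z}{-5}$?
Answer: $\frac{429981696}{625} \approx 6.8797 \cdot 10^{5}$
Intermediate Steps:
$u = -16$ ($u = 4 \left(-4\right) = -16$)
$m{\left(Z \right)} = - \frac{Z}{5}$ ($m{\left(Z \right)} = Z \left(- \frac{1}{5}\right) = - \frac{Z}{5}$)
$F = - \frac{144}{5}$ ($F = \left(4 - - \frac{16}{5}\right) \left(\left(-1\right) 4\right) = \left(4 + \frac{16}{5}\right) \left(-4\right) = \frac{36}{5} \left(-4\right) = - \frac{144}{5} \approx -28.8$)
$O{\left(U,Y \right)} = \frac{20736}{25}$ ($O{\left(U,Y \right)} = \left(- \frac{144}{5}\right)^{2} = \frac{20736}{25}$)
$O^{2}{\left(0,-9 \right)} = \left(\frac{20736}{25}\right)^{2} = \frac{429981696}{625}$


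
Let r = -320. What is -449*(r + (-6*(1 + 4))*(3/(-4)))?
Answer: 267155/2 ≈ 1.3358e+5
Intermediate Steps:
-449*(r + (-6*(1 + 4))*(3/(-4))) = -449*(-320 + (-6*(1 + 4))*(3/(-4))) = -449*(-320 + (-6*5)*(3*(-¼))) = -449*(-320 - 30*(-¾)) = -449*(-320 + 45/2) = -449*(-595/2) = 267155/2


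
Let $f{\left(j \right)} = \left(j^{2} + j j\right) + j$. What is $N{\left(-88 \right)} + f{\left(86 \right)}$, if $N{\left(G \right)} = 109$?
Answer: $14987$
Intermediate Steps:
$f{\left(j \right)} = j + 2 j^{2}$ ($f{\left(j \right)} = \left(j^{2} + j^{2}\right) + j = 2 j^{2} + j = j + 2 j^{2}$)
$N{\left(-88 \right)} + f{\left(86 \right)} = 109 + 86 \left(1 + 2 \cdot 86\right) = 109 + 86 \left(1 + 172\right) = 109 + 86 \cdot 173 = 109 + 14878 = 14987$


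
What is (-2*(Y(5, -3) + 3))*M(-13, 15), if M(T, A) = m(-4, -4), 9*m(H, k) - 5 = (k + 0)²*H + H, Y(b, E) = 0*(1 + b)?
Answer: 42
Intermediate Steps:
Y(b, E) = 0
m(H, k) = 5/9 + H/9 + H*k²/9 (m(H, k) = 5/9 + ((k + 0)²*H + H)/9 = 5/9 + (k²*H + H)/9 = 5/9 + (H*k² + H)/9 = 5/9 + (H + H*k²)/9 = 5/9 + (H/9 + H*k²/9) = 5/9 + H/9 + H*k²/9)
M(T, A) = -7 (M(T, A) = 5/9 + (⅑)*(-4) + (⅑)*(-4)*(-4)² = 5/9 - 4/9 + (⅑)*(-4)*16 = 5/9 - 4/9 - 64/9 = -7)
(-2*(Y(5, -3) + 3))*M(-13, 15) = -2*(0 + 3)*(-7) = -2*3*(-7) = -6*(-7) = 42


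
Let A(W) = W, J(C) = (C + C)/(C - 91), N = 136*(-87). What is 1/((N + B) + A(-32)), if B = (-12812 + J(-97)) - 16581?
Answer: -94/3878061 ≈ -2.4239e-5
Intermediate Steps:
N = -11832
J(C) = 2*C/(-91 + C) (J(C) = (2*C)/(-91 + C) = 2*C/(-91 + C))
B = -2762845/94 (B = (-12812 + 2*(-97)/(-91 - 97)) - 16581 = (-12812 + 2*(-97)/(-188)) - 16581 = (-12812 + 2*(-97)*(-1/188)) - 16581 = (-12812 + 97/94) - 16581 = -1204231/94 - 16581 = -2762845/94 ≈ -29392.)
1/((N + B) + A(-32)) = 1/((-11832 - 2762845/94) - 32) = 1/(-3875053/94 - 32) = 1/(-3878061/94) = -94/3878061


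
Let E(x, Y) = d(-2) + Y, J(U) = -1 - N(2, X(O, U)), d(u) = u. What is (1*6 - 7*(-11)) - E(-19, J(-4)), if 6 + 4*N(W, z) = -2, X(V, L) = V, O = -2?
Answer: 84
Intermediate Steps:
N(W, z) = -2 (N(W, z) = -3/2 + (1/4)*(-2) = -3/2 - 1/2 = -2)
J(U) = 1 (J(U) = -1 - 1*(-2) = -1 + 2 = 1)
E(x, Y) = -2 + Y
(1*6 - 7*(-11)) - E(-19, J(-4)) = (1*6 - 7*(-11)) - (-2 + 1) = (6 + 77) - 1*(-1) = 83 + 1 = 84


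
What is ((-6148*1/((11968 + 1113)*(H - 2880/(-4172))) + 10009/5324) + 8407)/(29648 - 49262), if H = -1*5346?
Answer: -1632466714285573391/3807784376161537464 ≈ -0.42872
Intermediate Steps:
H = -5346
((-6148*1/((11968 + 1113)*(H - 2880/(-4172))) + 10009/5324) + 8407)/(29648 - 49262) = ((-6148*1/((-5346 - 2880/(-4172))*(11968 + 1113)) + 10009/5324) + 8407)/(29648 - 49262) = ((-6148*1/(13081*(-5346 - 2880*(-1/4172))) + 10009*(1/5324)) + 8407)/(-19614) = ((-6148*1/(13081*(-5346 + 720/1043)) + 10009/5324) + 8407)*(-1/19614) = ((-6148/(13081*(-5575158/1043)) + 10009/5324) + 8407)*(-1/19614) = ((-6148/(-72928641798/1043) + 10009/5324) + 8407)*(-1/19614) = ((-6148*(-1043/72928641798) + 10009/5324) + 8407)*(-1/19614) = ((3206182/36464320899 + 10009/5324) + 8407)*(-1/19614) = (364988457591059/194136044466276 + 8407)*(-1/19614) = (1632466714285573391/194136044466276)*(-1/19614) = -1632466714285573391/3807784376161537464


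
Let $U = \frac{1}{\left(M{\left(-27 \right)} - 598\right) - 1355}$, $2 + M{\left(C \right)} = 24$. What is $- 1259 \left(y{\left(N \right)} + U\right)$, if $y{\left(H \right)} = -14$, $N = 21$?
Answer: $\frac{34037065}{1931} \approx 17627.0$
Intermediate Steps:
$M{\left(C \right)} = 22$ ($M{\left(C \right)} = -2 + 24 = 22$)
$U = - \frac{1}{1931}$ ($U = \frac{1}{\left(22 - 598\right) - 1355} = \frac{1}{-576 - 1355} = \frac{1}{-1931} = - \frac{1}{1931} \approx -0.00051787$)
$- 1259 \left(y{\left(N \right)} + U\right) = - 1259 \left(-14 - \frac{1}{1931}\right) = \left(-1259\right) \left(- \frac{27035}{1931}\right) = \frac{34037065}{1931}$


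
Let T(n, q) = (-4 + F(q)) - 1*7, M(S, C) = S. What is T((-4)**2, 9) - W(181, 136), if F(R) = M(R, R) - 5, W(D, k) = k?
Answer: -143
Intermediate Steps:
F(R) = -5 + R (F(R) = R - 5 = -5 + R)
T(n, q) = -16 + q (T(n, q) = (-4 + (-5 + q)) - 1*7 = (-9 + q) - 7 = -16 + q)
T((-4)**2, 9) - W(181, 136) = (-16 + 9) - 1*136 = -7 - 136 = -143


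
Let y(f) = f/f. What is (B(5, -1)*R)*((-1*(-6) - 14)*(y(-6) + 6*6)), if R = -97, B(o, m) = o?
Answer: 143560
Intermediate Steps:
y(f) = 1
(B(5, -1)*R)*((-1*(-6) - 14)*(y(-6) + 6*6)) = (5*(-97))*((-1*(-6) - 14)*(1 + 6*6)) = -485*(6 - 14)*(1 + 36) = -(-3880)*37 = -485*(-296) = 143560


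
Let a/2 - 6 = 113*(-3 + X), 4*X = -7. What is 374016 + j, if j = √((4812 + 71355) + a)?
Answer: 374016 + √300422/2 ≈ 3.7429e+5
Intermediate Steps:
X = -7/4 (X = (¼)*(-7) = -7/4 ≈ -1.7500)
a = -2123/2 (a = 12 + 2*(113*(-3 - 7/4)) = 12 + 2*(113*(-19/4)) = 12 + 2*(-2147/4) = 12 - 2147/2 = -2123/2 ≈ -1061.5)
j = √300422/2 (j = √((4812 + 71355) - 2123/2) = √(76167 - 2123/2) = √(150211/2) = √300422/2 ≈ 274.05)
374016 + j = 374016 + √300422/2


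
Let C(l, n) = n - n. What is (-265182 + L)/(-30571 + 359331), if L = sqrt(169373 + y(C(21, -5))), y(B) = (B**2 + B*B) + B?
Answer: -132591/164380 + sqrt(169373)/328760 ≈ -0.80536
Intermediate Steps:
C(l, n) = 0
y(B) = B + 2*B**2 (y(B) = (B**2 + B**2) + B = 2*B**2 + B = B + 2*B**2)
L = sqrt(169373) (L = sqrt(169373 + 0*(1 + 2*0)) = sqrt(169373 + 0*(1 + 0)) = sqrt(169373 + 0*1) = sqrt(169373 + 0) = sqrt(169373) ≈ 411.55)
(-265182 + L)/(-30571 + 359331) = (-265182 + sqrt(169373))/(-30571 + 359331) = (-265182 + sqrt(169373))/328760 = (-265182 + sqrt(169373))*(1/328760) = -132591/164380 + sqrt(169373)/328760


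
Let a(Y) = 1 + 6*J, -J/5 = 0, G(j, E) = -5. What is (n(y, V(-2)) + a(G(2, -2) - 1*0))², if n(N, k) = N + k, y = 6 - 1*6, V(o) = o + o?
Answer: 9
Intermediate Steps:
J = 0 (J = -5*0 = 0)
a(Y) = 1 (a(Y) = 1 + 6*0 = 1 + 0 = 1)
V(o) = 2*o
y = 0 (y = 6 - 6 = 0)
(n(y, V(-2)) + a(G(2, -2) - 1*0))² = ((0 + 2*(-2)) + 1)² = ((0 - 4) + 1)² = (-4 + 1)² = (-3)² = 9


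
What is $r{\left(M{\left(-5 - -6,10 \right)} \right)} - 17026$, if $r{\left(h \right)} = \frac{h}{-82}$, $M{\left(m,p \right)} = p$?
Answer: $- \frac{698071}{41} \approx -17026.0$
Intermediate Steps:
$r{\left(h \right)} = - \frac{h}{82}$ ($r{\left(h \right)} = h \left(- \frac{1}{82}\right) = - \frac{h}{82}$)
$r{\left(M{\left(-5 - -6,10 \right)} \right)} - 17026 = \left(- \frac{1}{82}\right) 10 - 17026 = - \frac{5}{41} - 17026 = - \frac{698071}{41}$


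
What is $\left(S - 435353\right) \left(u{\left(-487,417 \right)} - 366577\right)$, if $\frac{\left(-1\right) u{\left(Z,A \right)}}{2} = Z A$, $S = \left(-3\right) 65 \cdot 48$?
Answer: $-17602185253$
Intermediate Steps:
$S = -9360$ ($S = \left(-195\right) 48 = -9360$)
$u{\left(Z,A \right)} = - 2 A Z$ ($u{\left(Z,A \right)} = - 2 Z A = - 2 A Z$)
$\left(S - 435353\right) \left(u{\left(-487,417 \right)} - 366577\right) = \left(-9360 - 435353\right) \left(\left(-2\right) 417 \left(-487\right) - 366577\right) = - 444713 \left(406158 - 366577\right) = \left(-444713\right) 39581 = -17602185253$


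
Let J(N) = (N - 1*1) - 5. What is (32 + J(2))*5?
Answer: 140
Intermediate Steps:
J(N) = -6 + N (J(N) = (N - 1) - 5 = (-1 + N) - 5 = -6 + N)
(32 + J(2))*5 = (32 + (-6 + 2))*5 = (32 - 4)*5 = 28*5 = 140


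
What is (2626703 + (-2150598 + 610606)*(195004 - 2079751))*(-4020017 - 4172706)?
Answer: -23779361538134053621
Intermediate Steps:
(2626703 + (-2150598 + 610606)*(195004 - 2079751))*(-4020017 - 4172706) = (2626703 - 1539992*(-1884747))*(-8192723) = (2626703 + 2902495302024)*(-8192723) = 2902497928727*(-8192723) = -23779361538134053621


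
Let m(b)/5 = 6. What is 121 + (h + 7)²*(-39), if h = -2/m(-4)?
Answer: -131533/75 ≈ -1753.8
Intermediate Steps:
m(b) = 30 (m(b) = 5*6 = 30)
h = -1/15 (h = -2/30 = -2*1/30 = -1/15 ≈ -0.066667)
121 + (h + 7)²*(-39) = 121 + (-1/15 + 7)²*(-39) = 121 + (104/15)²*(-39) = 121 + (10816/225)*(-39) = 121 - 140608/75 = -131533/75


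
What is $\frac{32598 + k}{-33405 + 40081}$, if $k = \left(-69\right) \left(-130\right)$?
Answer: $\frac{10392}{1669} \approx 6.2265$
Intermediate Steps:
$k = 8970$
$\frac{32598 + k}{-33405 + 40081} = \frac{32598 + 8970}{-33405 + 40081} = \frac{41568}{6676} = 41568 \cdot \frac{1}{6676} = \frac{10392}{1669}$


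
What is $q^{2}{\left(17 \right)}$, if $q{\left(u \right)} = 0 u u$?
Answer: $0$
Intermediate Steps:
$q{\left(u \right)} = 0$ ($q{\left(u \right)} = 0 u = 0$)
$q^{2}{\left(17 \right)} = 0^{2} = 0$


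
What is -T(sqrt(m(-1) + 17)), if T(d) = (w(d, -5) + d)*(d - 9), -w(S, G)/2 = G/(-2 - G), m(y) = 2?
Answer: 11 + 17*sqrt(19)/3 ≈ 35.700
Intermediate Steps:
w(S, G) = -2*G/(-2 - G)
T(d) = (-9 + d)*(10/3 + d) (T(d) = (2*(-5)/(2 - 5) + d)*(d - 9) = (2*(-5)/(-3) + d)*(-9 + d) = (2*(-5)*(-1/3) + d)*(-9 + d) = (10/3 + d)*(-9 + d) = (-9 + d)*(10/3 + d))
-T(sqrt(m(-1) + 17)) = -(-30 + (sqrt(2 + 17))**2 - 17*sqrt(2 + 17)/3) = -(-30 + (sqrt(19))**2 - 17*sqrt(19)/3) = -(-30 + 19 - 17*sqrt(19)/3) = -(-11 - 17*sqrt(19)/3) = 11 + 17*sqrt(19)/3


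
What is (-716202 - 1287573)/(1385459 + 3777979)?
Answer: -667925/1721146 ≈ -0.38807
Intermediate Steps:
(-716202 - 1287573)/(1385459 + 3777979) = -2003775/5163438 = -2003775*1/5163438 = -667925/1721146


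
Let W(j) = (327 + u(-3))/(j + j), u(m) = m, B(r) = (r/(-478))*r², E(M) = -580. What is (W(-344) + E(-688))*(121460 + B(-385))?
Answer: -11494145703705/82216 ≈ -1.3980e+8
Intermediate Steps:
B(r) = -r³/478 (B(r) = (r*(-1/478))*r² = (-r/478)*r² = -r³/478)
W(j) = 162/j (W(j) = (327 - 3)/(j + j) = 324/((2*j)) = 324*(1/(2*j)) = 162/j)
(W(-344) + E(-688))*(121460 + B(-385)) = (162/(-344) - 580)*(121460 - 1/478*(-385)³) = (162*(-1/344) - 580)*(121460 - 1/478*(-57066625)) = (-81/172 - 580)*(121460 + 57066625/478) = -99841/172*115124505/478 = -11494145703705/82216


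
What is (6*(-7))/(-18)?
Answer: 7/3 ≈ 2.3333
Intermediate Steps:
(6*(-7))/(-18) = -42*(-1/18) = 7/3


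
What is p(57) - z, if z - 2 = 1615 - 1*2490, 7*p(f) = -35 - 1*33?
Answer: 6043/7 ≈ 863.29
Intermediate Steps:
p(f) = -68/7 (p(f) = (-35 - 1*33)/7 = (-35 - 33)/7 = (⅐)*(-68) = -68/7)
z = -873 (z = 2 + (1615 - 1*2490) = 2 + (1615 - 2490) = 2 - 875 = -873)
p(57) - z = -68/7 - 1*(-873) = -68/7 + 873 = 6043/7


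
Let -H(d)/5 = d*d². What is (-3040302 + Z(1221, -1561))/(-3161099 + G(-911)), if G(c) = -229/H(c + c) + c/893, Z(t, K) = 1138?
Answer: 82076856972215720480/85369909037247238817 ≈ 0.96143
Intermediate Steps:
H(d) = -5*d³ (H(d) = -5*d*d² = -5*d³)
G(c) = c/893 + 229/(40*c³) (G(c) = -229*(-1/(5*(c + c)³)) + c/893 = -229*(-1/(40*c³)) + c*(1/893) = -229*(-1/(40*c³)) + c/893 = -(-229)/(40*c³) + c/893 = 229/(40*c³) + c/893 = c/893 + 229/(40*c³))
(-3040302 + Z(1221, -1561))/(-3161099 + G(-911)) = (-3040302 + 1138)/(-3161099 + ((1/893)*(-911) + (229/40)/(-911)³)) = -3039164/(-3161099 + (-911/893 + (229/40)*(-1/756058031))) = -3039164/(-3161099 + (-911/893 - 229/30242321240)) = -3039164/(-3161099 - 27550754854137/27006392867320) = -3039164/(-85369909037247238817/27006392867320) = -3039164*(-27006392867320/85369909037247238817) = 82076856972215720480/85369909037247238817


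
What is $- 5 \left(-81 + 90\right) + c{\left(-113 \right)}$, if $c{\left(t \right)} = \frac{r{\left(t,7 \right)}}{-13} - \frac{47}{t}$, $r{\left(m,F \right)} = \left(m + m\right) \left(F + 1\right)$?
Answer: $\frac{138810}{1469} \approx 94.493$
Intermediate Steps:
$r{\left(m,F \right)} = 2 m \left(1 + F\right)$
$c{\left(t \right)} = - \frac{47}{t} - \frac{16 t}{13}$ ($c{\left(t \right)} = \frac{2 t \left(1 + 7\right)}{-13} - \frac{47}{t} = 2 t 8 \left(- \frac{1}{13}\right) - \frac{47}{t} = 16 t \left(- \frac{1}{13}\right) - \frac{47}{t} = - \frac{16 t}{13} - \frac{47}{t} = - \frac{47}{t} - \frac{16 t}{13}$)
$- 5 \left(-81 + 90\right) + c{\left(-113 \right)} = - 5 \left(-81 + 90\right) - \left(- \frac{1808}{13} + \frac{47}{-113}\right) = \left(-5\right) 9 + \left(\left(-47\right) \left(- \frac{1}{113}\right) + \frac{1808}{13}\right) = -45 + \left(\frac{47}{113} + \frac{1808}{13}\right) = -45 + \frac{204915}{1469} = \frac{138810}{1469}$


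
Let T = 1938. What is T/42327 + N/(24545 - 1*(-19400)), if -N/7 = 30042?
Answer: -2938649576/620020005 ≈ -4.7396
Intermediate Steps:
N = -210294 (N = -7*30042 = -210294)
T/42327 + N/(24545 - 1*(-19400)) = 1938/42327 - 210294/(24545 - 1*(-19400)) = 1938*(1/42327) - 210294/(24545 + 19400) = 646/14109 - 210294/43945 = -2938649576/620020005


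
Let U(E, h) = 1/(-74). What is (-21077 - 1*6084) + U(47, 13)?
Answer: -2009915/74 ≈ -27161.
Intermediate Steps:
U(E, h) = -1/74
(-21077 - 1*6084) + U(47, 13) = (-21077 - 1*6084) - 1/74 = (-21077 - 6084) - 1/74 = -27161 - 1/74 = -2009915/74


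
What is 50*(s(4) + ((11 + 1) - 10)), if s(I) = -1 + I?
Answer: 250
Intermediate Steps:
50*(s(4) + ((11 + 1) - 10)) = 50*((-1 + 4) + ((11 + 1) - 10)) = 50*(3 + (12 - 10)) = 50*(3 + 2) = 50*5 = 250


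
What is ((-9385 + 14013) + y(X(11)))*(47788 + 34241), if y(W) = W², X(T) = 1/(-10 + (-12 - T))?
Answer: 137805794299/363 ≈ 3.7963e+8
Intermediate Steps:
X(T) = 1/(-22 - T)
((-9385 + 14013) + y(X(11)))*(47788 + 34241) = ((-9385 + 14013) + (-1/(22 + 11))²)*(47788 + 34241) = (4628 + (-1/33)²)*82029 = (4628 + 1/1089)*82029 = (5039893/1089)*82029 = 137805794299/363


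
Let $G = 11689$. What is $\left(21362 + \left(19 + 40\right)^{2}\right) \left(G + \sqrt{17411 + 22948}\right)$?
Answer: $290389827 + 24843 \sqrt{40359} \approx 2.9538 \cdot 10^{8}$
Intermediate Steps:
$\left(21362 + \left(19 + 40\right)^{2}\right) \left(G + \sqrt{17411 + 22948}\right) = \left(21362 + \left(19 + 40\right)^{2}\right) \left(11689 + \sqrt{17411 + 22948}\right) = \left(21362 + 59^{2}\right) \left(11689 + \sqrt{40359}\right) = \left(21362 + 3481\right) \left(11689 + \sqrt{40359}\right) = 24843 \left(11689 + \sqrt{40359}\right) = 290389827 + 24843 \sqrt{40359}$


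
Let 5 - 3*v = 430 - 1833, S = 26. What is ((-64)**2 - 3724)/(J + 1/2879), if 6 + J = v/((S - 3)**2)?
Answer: -1699657956/23358619 ≈ -72.764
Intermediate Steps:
v = 1408/3 (v = 5/3 - (430 - 1833)/3 = 5/3 - 1/3*(-1403) = 5/3 + 1403/3 = 1408/3 ≈ 469.33)
J = -8114/1587 (J = -6 + 1408/(3*((26 - 3)**2)) = -6 + 1408/(3*(23**2)) = -6 + (1408/3)/529 = -6 + (1408/3)*(1/529) = -6 + 1408/1587 = -8114/1587 ≈ -5.1128)
((-64)**2 - 3724)/(J + 1/2879) = ((-64)**2 - 3724)/(-8114/1587 + 1/2879) = (4096 - 3724)/(-8114/1587 + 1/2879) = 372/(-23358619/4568973) = 372*(-4568973/23358619) = -1699657956/23358619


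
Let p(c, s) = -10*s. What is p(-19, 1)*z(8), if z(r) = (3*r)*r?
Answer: -1920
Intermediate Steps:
z(r) = 3*r²
p(-19, 1)*z(8) = (-10*1)*(3*8²) = -30*64 = -10*192 = -1920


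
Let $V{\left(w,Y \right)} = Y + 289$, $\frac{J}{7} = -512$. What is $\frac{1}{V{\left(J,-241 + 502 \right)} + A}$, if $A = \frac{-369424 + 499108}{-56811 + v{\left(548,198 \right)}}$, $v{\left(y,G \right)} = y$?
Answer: $\frac{56263}{30814966} \approx 0.0018258$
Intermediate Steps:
$J = -3584$ ($J = 7 \left(-512\right) = -3584$)
$A = - \frac{129684}{56263}$ ($A = \frac{-369424 + 499108}{-56811 + 548} = \frac{129684}{-56263} = 129684 \left(- \frac{1}{56263}\right) = - \frac{129684}{56263} \approx -2.305$)
$V{\left(w,Y \right)} = 289 + Y$
$\frac{1}{V{\left(J,-241 + 502 \right)} + A} = \frac{1}{\left(289 + \left(-241 + 502\right)\right) - \frac{129684}{56263}} = \frac{1}{\left(289 + 261\right) - \frac{129684}{56263}} = \frac{1}{550 - \frac{129684}{56263}} = \frac{1}{\frac{30814966}{56263}} = \frac{56263}{30814966}$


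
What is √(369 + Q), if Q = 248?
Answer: √617 ≈ 24.839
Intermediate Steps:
√(369 + Q) = √(369 + 248) = √617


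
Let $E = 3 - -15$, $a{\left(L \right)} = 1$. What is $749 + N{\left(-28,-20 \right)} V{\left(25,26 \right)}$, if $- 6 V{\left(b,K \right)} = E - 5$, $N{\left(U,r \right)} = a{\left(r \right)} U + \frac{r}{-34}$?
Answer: $\frac{41228}{51} \approx 808.39$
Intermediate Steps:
$E = 18$ ($E = 3 + 15 = 18$)
$N{\left(U,r \right)} = U - \frac{r}{34}$ ($N{\left(U,r \right)} = 1 U + \frac{r}{-34} = U - \frac{r}{34}$)
$V{\left(b,K \right)} = - \frac{13}{6}$ ($V{\left(b,K \right)} = - \frac{18 - 5}{6} = \left(- \frac{1}{6}\right) 13 = - \frac{13}{6}$)
$749 + N{\left(-28,-20 \right)} V{\left(25,26 \right)} = 749 + \left(-28 - - \frac{10}{17}\right) \left(- \frac{13}{6}\right) = 749 + \left(-28 + \frac{10}{17}\right) \left(- \frac{13}{6}\right) = 749 - - \frac{3029}{51} = 749 + \frac{3029}{51} = \frac{41228}{51}$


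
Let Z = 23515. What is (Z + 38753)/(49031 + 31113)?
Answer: 15567/20036 ≈ 0.77695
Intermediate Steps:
(Z + 38753)/(49031 + 31113) = (23515 + 38753)/(49031 + 31113) = 62268/80144 = 62268*(1/80144) = 15567/20036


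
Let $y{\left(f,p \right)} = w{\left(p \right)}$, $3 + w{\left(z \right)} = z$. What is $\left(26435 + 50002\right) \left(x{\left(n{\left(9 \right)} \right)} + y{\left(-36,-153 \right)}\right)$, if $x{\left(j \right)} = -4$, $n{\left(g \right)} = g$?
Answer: $-12229920$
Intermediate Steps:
$w{\left(z \right)} = -3 + z$
$y{\left(f,p \right)} = -3 + p$
$\left(26435 + 50002\right) \left(x{\left(n{\left(9 \right)} \right)} + y{\left(-36,-153 \right)}\right) = \left(26435 + 50002\right) \left(-4 - 156\right) = 76437 \left(-4 - 156\right) = 76437 \left(-160\right) = -12229920$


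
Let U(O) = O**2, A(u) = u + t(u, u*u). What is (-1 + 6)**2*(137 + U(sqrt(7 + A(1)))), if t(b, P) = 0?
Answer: 3625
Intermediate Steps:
A(u) = u (A(u) = u + 0 = u)
(-1 + 6)**2*(137 + U(sqrt(7 + A(1)))) = (-1 + 6)**2*(137 + (sqrt(7 + 1))**2) = 5**2*(137 + (sqrt(8))**2) = 25*(137 + (2*sqrt(2))**2) = 25*(137 + 8) = 25*145 = 3625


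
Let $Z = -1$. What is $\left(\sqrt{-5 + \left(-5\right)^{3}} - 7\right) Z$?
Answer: $7 - i \sqrt{130} \approx 7.0 - 11.402 i$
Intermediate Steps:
$\left(\sqrt{-5 + \left(-5\right)^{3}} - 7\right) Z = \left(\sqrt{-5 + \left(-5\right)^{3}} - 7\right) \left(-1\right) = \left(\sqrt{-5 - 125} - 7\right) \left(-1\right) = \left(\sqrt{-130} - 7\right) \left(-1\right) = \left(i \sqrt{130} - 7\right) \left(-1\right) = \left(-7 + i \sqrt{130}\right) \left(-1\right) = 7 - i \sqrt{130}$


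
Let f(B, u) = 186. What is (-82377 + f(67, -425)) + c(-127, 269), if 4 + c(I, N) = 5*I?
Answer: -82830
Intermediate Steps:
c(I, N) = -4 + 5*I
(-82377 + f(67, -425)) + c(-127, 269) = (-82377 + 186) + (-4 + 5*(-127)) = -82191 + (-4 - 635) = -82191 - 639 = -82830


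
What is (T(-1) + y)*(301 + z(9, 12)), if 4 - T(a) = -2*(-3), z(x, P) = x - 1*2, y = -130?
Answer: -40656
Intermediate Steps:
z(x, P) = -2 + x (z(x, P) = x - 2 = -2 + x)
T(a) = -2 (T(a) = 4 - (-2)*(-3) = 4 - 1*6 = 4 - 6 = -2)
(T(-1) + y)*(301 + z(9, 12)) = (-2 - 130)*(301 + (-2 + 9)) = -132*(301 + 7) = -132*308 = -40656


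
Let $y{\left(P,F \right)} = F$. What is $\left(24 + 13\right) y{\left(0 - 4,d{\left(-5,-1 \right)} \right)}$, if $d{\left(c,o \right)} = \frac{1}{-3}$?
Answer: $- \frac{37}{3} \approx -12.333$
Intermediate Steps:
$d{\left(c,o \right)} = - \frac{1}{3}$
$\left(24 + 13\right) y{\left(0 - 4,d{\left(-5,-1 \right)} \right)} = \left(24 + 13\right) \left(- \frac{1}{3}\right) = 37 \left(- \frac{1}{3}\right) = - \frac{37}{3}$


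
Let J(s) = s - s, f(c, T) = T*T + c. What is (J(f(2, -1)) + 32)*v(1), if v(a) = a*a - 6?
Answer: -160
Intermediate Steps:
f(c, T) = c + T**2 (f(c, T) = T**2 + c = c + T**2)
v(a) = -6 + a**2 (v(a) = a**2 - 6 = -6 + a**2)
J(s) = 0
(J(f(2, -1)) + 32)*v(1) = (0 + 32)*(-6 + 1**2) = 32*(-6 + 1) = 32*(-5) = -160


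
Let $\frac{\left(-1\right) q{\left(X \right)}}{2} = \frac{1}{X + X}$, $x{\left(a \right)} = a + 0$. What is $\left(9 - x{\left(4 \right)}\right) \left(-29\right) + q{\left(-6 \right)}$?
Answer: $- \frac{869}{6} \approx -144.83$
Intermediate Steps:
$x{\left(a \right)} = a$
$q{\left(X \right)} = - \frac{1}{X}$ ($q{\left(X \right)} = - \frac{2}{X + X} = - \frac{2}{2 X} = - 2 \frac{1}{2 X} = - \frac{1}{X}$)
$\left(9 - x{\left(4 \right)}\right) \left(-29\right) + q{\left(-6 \right)} = \left(9 - 4\right) \left(-29\right) - \frac{1}{-6} = \left(9 - 4\right) \left(-29\right) - - \frac{1}{6} = 5 \left(-29\right) + \frac{1}{6} = -145 + \frac{1}{6} = - \frac{869}{6}$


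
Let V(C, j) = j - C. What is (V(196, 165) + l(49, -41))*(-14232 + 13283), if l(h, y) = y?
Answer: 68328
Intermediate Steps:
(V(196, 165) + l(49, -41))*(-14232 + 13283) = ((165 - 1*196) - 41)*(-14232 + 13283) = ((165 - 196) - 41)*(-949) = (-31 - 41)*(-949) = -72*(-949) = 68328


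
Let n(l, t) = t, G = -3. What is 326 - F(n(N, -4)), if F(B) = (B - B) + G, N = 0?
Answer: 329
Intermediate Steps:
F(B) = -3 (F(B) = (B - B) - 3 = 0 - 3 = -3)
326 - F(n(N, -4)) = 326 - 1*(-3) = 326 + 3 = 329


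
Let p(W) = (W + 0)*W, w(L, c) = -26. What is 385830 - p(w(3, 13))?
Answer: 385154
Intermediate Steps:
p(W) = W² (p(W) = W*W = W²)
385830 - p(w(3, 13)) = 385830 - 1*(-26)² = 385830 - 1*676 = 385830 - 676 = 385154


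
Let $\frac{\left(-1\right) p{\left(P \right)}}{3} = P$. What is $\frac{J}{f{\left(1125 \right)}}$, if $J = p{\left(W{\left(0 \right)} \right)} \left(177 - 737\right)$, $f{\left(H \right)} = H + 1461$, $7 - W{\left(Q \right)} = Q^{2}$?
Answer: $\frac{1960}{431} \approx 4.5476$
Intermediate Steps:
$W{\left(Q \right)} = 7 - Q^{2}$
$p{\left(P \right)} = - 3 P$
$f{\left(H \right)} = 1461 + H$
$J = 11760$ ($J = - 3 \left(7 - 0^{2}\right) \left(177 - 737\right) = - 3 \left(7 - 0\right) \left(-560\right) = - 3 \left(7 + 0\right) \left(-560\right) = \left(-3\right) 7 \left(-560\right) = \left(-21\right) \left(-560\right) = 11760$)
$\frac{J}{f{\left(1125 \right)}} = \frac{11760}{1461 + 1125} = \frac{11760}{2586} = 11760 \cdot \frac{1}{2586} = \frac{1960}{431}$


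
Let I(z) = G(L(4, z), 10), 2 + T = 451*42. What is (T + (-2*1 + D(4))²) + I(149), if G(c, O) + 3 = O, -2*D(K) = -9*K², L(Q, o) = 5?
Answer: 23847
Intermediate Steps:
D(K) = 9*K²/2 (D(K) = -(-9)*K²/2 = 9*K²/2)
G(c, O) = -3 + O
T = 18940 (T = -2 + 451*42 = -2 + 18942 = 18940)
I(z) = 7 (I(z) = -3 + 10 = 7)
(T + (-2*1 + D(4))²) + I(149) = (18940 + (-2*1 + (9/2)*4²)²) + 7 = (18940 + (-2 + (9/2)*16)²) + 7 = (18940 + (-2 + 72)²) + 7 = (18940 + 70²) + 7 = (18940 + 4900) + 7 = 23840 + 7 = 23847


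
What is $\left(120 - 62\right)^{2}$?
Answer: $3364$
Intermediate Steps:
$\left(120 - 62\right)^{2} = 58^{2} = 3364$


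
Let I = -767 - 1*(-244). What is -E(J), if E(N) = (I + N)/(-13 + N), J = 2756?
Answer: -2233/2743 ≈ -0.81407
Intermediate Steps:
I = -523 (I = -767 + 244 = -523)
E(N) = (-523 + N)/(-13 + N)
-E(J) = -(-523 + 2756)/(-13 + 2756) = -2233/2743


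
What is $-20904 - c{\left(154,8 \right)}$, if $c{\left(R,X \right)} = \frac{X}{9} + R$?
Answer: $- \frac{189530}{9} \approx -21059.0$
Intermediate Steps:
$c{\left(R,X \right)} = R + \frac{X}{9}$ ($c{\left(R,X \right)} = \frac{X}{9} + R = R + \frac{X}{9}$)
$-20904 - c{\left(154,8 \right)} = -20904 - \left(154 + \frac{1}{9} \cdot 8\right) = -20904 - \left(154 + \frac{8}{9}\right) = -20904 - \frac{1394}{9} = - \frac{189530}{9}$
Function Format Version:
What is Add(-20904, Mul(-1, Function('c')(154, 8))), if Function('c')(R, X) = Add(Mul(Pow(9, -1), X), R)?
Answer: Rational(-189530, 9) ≈ -21059.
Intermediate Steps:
Function('c')(R, X) = Add(R, Mul(Rational(1, 9), X)) (Function('c')(R, X) = Add(Mul(Rational(1, 9), X), R) = Add(R, Mul(Rational(1, 9), X)))
Add(-20904, Mul(-1, Function('c')(154, 8))) = Add(-20904, Mul(-1, Add(154, Mul(Rational(1, 9), 8)))) = Add(-20904, Mul(-1, Add(154, Rational(8, 9)))) = Add(-20904, Mul(-1, Rational(1394, 9))) = Add(-20904, Rational(-1394, 9)) = Rational(-189530, 9)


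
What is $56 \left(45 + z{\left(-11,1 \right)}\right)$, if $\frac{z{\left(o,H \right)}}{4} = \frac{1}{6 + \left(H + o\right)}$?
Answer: $2464$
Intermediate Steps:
$z{\left(o,H \right)} = \frac{4}{6 + H + o}$ ($z{\left(o,H \right)} = \frac{4}{6 + \left(H + o\right)} = \frac{4}{6 + H + o}$)
$56 \left(45 + z{\left(-11,1 \right)}\right) = 56 \left(45 + \frac{4}{6 + 1 - 11}\right) = 56 \left(45 + \frac{4}{-4}\right) = 56 \left(45 + 4 \left(- \frac{1}{4}\right)\right) = 56 \left(45 - 1\right) = 56 \cdot 44 = 2464$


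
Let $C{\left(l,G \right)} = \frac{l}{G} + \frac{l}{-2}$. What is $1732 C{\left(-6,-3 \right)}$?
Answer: $8660$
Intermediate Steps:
$C{\left(l,G \right)} = - \frac{l}{2} + \frac{l}{G}$ ($C{\left(l,G \right)} = \frac{l}{G} + l \left(- \frac{1}{2}\right) = \frac{l}{G} - \frac{l}{2} = - \frac{l}{2} + \frac{l}{G}$)
$1732 C{\left(-6,-3 \right)} = 1732 \left(\left(- \frac{1}{2}\right) \left(-6\right) - \frac{6}{-3}\right) = 1732 \left(3 - -2\right) = 1732 \left(3 + 2\right) = 1732 \cdot 5 = 8660$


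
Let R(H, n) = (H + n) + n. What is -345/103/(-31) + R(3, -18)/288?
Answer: -2003/306528 ≈ -0.0065345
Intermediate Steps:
R(H, n) = H + 2*n
-345/103/(-31) + R(3, -18)/288 = -345/103/(-31) + (3 + 2*(-18))/288 = -345*1/103*(-1/31) + (3 - 36)*(1/288) = -345/103*(-1/31) - 33*1/288 = 345/3193 - 11/96 = -2003/306528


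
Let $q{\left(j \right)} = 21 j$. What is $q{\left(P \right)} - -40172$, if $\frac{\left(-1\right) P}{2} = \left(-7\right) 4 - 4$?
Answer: $41516$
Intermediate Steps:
$P = 64$ ($P = - 2 \left(\left(-7\right) 4 - 4\right) = - 2 \left(-28 - 4\right) = \left(-2\right) \left(-32\right) = 64$)
$q{\left(P \right)} - -40172 = 21 \cdot 64 - -40172 = 1344 + 40172 = 41516$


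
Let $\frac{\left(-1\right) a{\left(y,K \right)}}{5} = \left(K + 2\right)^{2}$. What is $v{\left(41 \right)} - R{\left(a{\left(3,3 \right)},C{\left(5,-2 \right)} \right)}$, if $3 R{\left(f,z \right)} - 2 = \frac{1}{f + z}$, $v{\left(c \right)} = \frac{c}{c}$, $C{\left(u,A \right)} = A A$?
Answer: $\frac{122}{363} \approx 0.33609$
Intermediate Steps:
$C{\left(u,A \right)} = A^{2}$
$v{\left(c \right)} = 1$
$a{\left(y,K \right)} = - 5 \left(2 + K\right)^{2}$ ($a{\left(y,K \right)} = - 5 \left(K + 2\right)^{2} = - 5 \left(2 + K\right)^{2}$)
$R{\left(f,z \right)} = \frac{2}{3} + \frac{1}{3 \left(f + z\right)}$
$v{\left(41 \right)} - R{\left(a{\left(3,3 \right)},C{\left(5,-2 \right)} \right)} = 1 - \frac{1 + 2 \left(- 5 \left(2 + 3\right)^{2}\right) + 2 \left(-2\right)^{2}}{3 \left(- 5 \left(2 + 3\right)^{2} + \left(-2\right)^{2}\right)} = 1 - \frac{1 + 2 \left(- 5 \cdot 5^{2}\right) + 2 \cdot 4}{3 \left(- 5 \cdot 5^{2} + 4\right)} = 1 - \frac{1 + 2 \left(\left(-5\right) 25\right) + 8}{3 \left(\left(-5\right) 25 + 4\right)} = 1 - \frac{1 + 2 \left(-125\right) + 8}{3 \left(-125 + 4\right)} = 1 - \frac{1 - 250 + 8}{3 \left(-121\right)} = 1 - \frac{1}{3} \left(- \frac{1}{121}\right) \left(-241\right) = 1 - \frac{241}{363} = \frac{122}{363}$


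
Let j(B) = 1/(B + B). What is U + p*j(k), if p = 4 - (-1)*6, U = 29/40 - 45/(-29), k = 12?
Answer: 9373/3480 ≈ 2.6934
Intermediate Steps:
U = 2641/1160 (U = 29*(1/40) - 45*(-1/29) = 29/40 + 45/29 = 2641/1160 ≈ 2.2767)
p = 10 (p = 4 - 1*(-6) = 4 + 6 = 10)
j(B) = 1/(2*B)
U + p*j(k) = 2641/1160 + 10*((1/2)/12) = 2641/1160 + 10*((1/2)*(1/12)) = 2641/1160 + 10*(1/24) = 2641/1160 + 5/12 = 9373/3480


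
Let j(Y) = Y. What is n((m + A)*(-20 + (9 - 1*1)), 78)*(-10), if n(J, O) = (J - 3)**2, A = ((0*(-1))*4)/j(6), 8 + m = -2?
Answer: -136890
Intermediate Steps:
m = -10 (m = -8 - 2 = -10)
A = 0 (A = ((0*(-1))*4)/6 = (0*4)*(1/6) = 0*(1/6) = 0)
n(J, O) = (-3 + J)**2
n((m + A)*(-20 + (9 - 1*1)), 78)*(-10) = (-3 + (-10 + 0)*(-20 + (9 - 1*1)))**2*(-10) = (-3 - 10*(-20 + (9 - 1)))**2*(-10) = (-3 - 10*(-20 + 8))**2*(-10) = (-3 - 10*(-12))**2*(-10) = (-3 + 120)**2*(-10) = 117**2*(-10) = 13689*(-10) = -136890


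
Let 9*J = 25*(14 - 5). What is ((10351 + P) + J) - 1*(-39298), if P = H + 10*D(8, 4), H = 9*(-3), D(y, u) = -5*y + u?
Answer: 49287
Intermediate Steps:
J = 25 (J = (25*(14 - 5))/9 = (25*9)/9 = (1/9)*225 = 25)
D(y, u) = u - 5*y
H = -27
P = -387 (P = -27 + 10*(4 - 5*8) = -27 + 10*(4 - 40) = -27 + 10*(-36) = -27 - 360 = -387)
((10351 + P) + J) - 1*(-39298) = ((10351 - 387) + 25) - 1*(-39298) = (9964 + 25) + 39298 = 9989 + 39298 = 49287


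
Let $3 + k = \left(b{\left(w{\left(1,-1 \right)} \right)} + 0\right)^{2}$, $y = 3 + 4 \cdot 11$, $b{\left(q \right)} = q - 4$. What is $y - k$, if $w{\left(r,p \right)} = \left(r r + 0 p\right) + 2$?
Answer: $49$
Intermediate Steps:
$w{\left(r,p \right)} = 2 + r^{2}$ ($w{\left(r,p \right)} = \left(r^{2} + 0\right) + 2 = r^{2} + 2 = 2 + r^{2}$)
$b{\left(q \right)} = -4 + q$
$y = 47$ ($y = 3 + 44 = 47$)
$k = -2$ ($k = -3 + \left(\left(-4 + \left(2 + 1^{2}\right)\right) + 0\right)^{2} = -3 + \left(\left(-4 + \left(2 + 1\right)\right) + 0\right)^{2} = -3 + \left(\left(-4 + 3\right) + 0\right)^{2} = -3 + \left(-1 + 0\right)^{2} = -3 + \left(-1\right)^{2} = -3 + 1 = -2$)
$y - k = 47 - -2 = 47 + 2 = 49$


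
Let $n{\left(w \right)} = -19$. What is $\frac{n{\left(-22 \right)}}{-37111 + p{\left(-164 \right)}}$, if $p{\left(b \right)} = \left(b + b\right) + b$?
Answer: $\frac{19}{37603} \approx 0.00050528$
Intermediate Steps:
$p{\left(b \right)} = 3 b$ ($p{\left(b \right)} = 2 b + b = 3 b$)
$\frac{n{\left(-22 \right)}}{-37111 + p{\left(-164 \right)}} = - \frac{19}{-37111 + 3 \left(-164\right)} = - \frac{19}{-37111 - 492} = - \frac{19}{-37603} = \left(-19\right) \left(- \frac{1}{37603}\right) = \frac{19}{37603}$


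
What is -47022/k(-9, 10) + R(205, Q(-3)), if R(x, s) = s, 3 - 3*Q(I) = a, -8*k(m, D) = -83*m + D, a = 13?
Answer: 1120958/2271 ≈ 493.60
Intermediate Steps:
k(m, D) = -D/8 + 83*m/8 (k(m, D) = -(-83*m + D)/8 = -(D - 83*m)/8 = -D/8 + 83*m/8)
Q(I) = -10/3 (Q(I) = 1 - ⅓*13 = 1 - 13/3 = -10/3)
-47022/k(-9, 10) + R(205, Q(-3)) = -47022/(-⅛*10 + (83/8)*(-9)) - 10/3 = -47022/(-5/4 - 747/8) - 10/3 = -47022/(-757/8) - 10/3 = -47022*(-8/757) - 10/3 = 376176/757 - 10/3 = 1120958/2271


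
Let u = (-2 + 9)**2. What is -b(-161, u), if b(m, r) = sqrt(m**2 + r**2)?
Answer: -119*sqrt(2) ≈ -168.29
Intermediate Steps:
u = 49 (u = 7**2 = 49)
-b(-161, u) = -sqrt((-161)**2 + 49**2) = -sqrt(25921 + 2401) = -sqrt(28322) = -119*sqrt(2)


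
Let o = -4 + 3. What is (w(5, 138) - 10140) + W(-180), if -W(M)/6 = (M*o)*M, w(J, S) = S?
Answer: 184398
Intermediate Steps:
o = -1
W(M) = 6*M² (W(M) = -6*M*(-1)*M = -6*(-M)*M = -(-6)*M² = 6*M²)
(w(5, 138) - 10140) + W(-180) = (138 - 10140) + 6*(-180)² = -10002 + 6*32400 = -10002 + 194400 = 184398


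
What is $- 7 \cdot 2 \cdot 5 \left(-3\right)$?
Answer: $210$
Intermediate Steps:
$- 7 \cdot 2 \cdot 5 \left(-3\right) = \left(-7\right) 10 \left(-3\right) = \left(-70\right) \left(-3\right) = 210$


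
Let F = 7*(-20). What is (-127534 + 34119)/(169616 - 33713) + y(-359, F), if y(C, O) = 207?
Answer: 28038506/135903 ≈ 206.31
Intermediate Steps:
F = -140
(-127534 + 34119)/(169616 - 33713) + y(-359, F) = (-127534 + 34119)/(169616 - 33713) + 207 = -93415/135903 + 207 = 28038506/135903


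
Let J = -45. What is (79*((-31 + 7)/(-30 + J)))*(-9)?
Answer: -5688/25 ≈ -227.52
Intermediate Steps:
(79*((-31 + 7)/(-30 + J)))*(-9) = (79*((-31 + 7)/(-30 - 45)))*(-9) = (79*(-24/(-75)))*(-9) = (79*(-24*(-1/75)))*(-9) = (79*(8/25))*(-9) = (632/25)*(-9) = -5688/25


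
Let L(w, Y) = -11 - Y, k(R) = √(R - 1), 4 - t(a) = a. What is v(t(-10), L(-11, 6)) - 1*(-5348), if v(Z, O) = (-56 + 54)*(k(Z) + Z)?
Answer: 5320 - 2*√13 ≈ 5312.8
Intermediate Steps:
t(a) = 4 - a
k(R) = √(-1 + R)
v(Z, O) = -2*Z - 2*√(-1 + Z) (v(Z, O) = (-56 + 54)*(√(-1 + Z) + Z) = -2*(Z + √(-1 + Z)) = -2*Z - 2*√(-1 + Z))
v(t(-10), L(-11, 6)) - 1*(-5348) = (-2*(4 - 1*(-10)) - 2*√(-1 + (4 - 1*(-10)))) - 1*(-5348) = (-2*(4 + 10) - 2*√(-1 + (4 + 10))) + 5348 = (-2*14 - 2*√(-1 + 14)) + 5348 = (-28 - 2*√13) + 5348 = 5320 - 2*√13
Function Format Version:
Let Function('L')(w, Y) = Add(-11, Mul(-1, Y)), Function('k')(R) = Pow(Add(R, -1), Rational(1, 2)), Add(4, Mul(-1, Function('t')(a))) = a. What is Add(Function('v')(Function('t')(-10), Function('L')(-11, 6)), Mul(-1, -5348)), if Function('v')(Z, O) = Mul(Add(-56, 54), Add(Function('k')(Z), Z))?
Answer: Add(5320, Mul(-2, Pow(13, Rational(1, 2)))) ≈ 5312.8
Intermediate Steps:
Function('t')(a) = Add(4, Mul(-1, a))
Function('k')(R) = Pow(Add(-1, R), Rational(1, 2))
Function('v')(Z, O) = Add(Mul(-2, Z), Mul(-2, Pow(Add(-1, Z), Rational(1, 2)))) (Function('v')(Z, O) = Mul(Add(-56, 54), Add(Pow(Add(-1, Z), Rational(1, 2)), Z)) = Mul(-2, Add(Z, Pow(Add(-1, Z), Rational(1, 2)))) = Add(Mul(-2, Z), Mul(-2, Pow(Add(-1, Z), Rational(1, 2)))))
Add(Function('v')(Function('t')(-10), Function('L')(-11, 6)), Mul(-1, -5348)) = Add(Add(Mul(-2, Add(4, Mul(-1, -10))), Mul(-2, Pow(Add(-1, Add(4, Mul(-1, -10))), Rational(1, 2)))), Mul(-1, -5348)) = Add(Add(Mul(-2, Add(4, 10)), Mul(-2, Pow(Add(-1, Add(4, 10)), Rational(1, 2)))), 5348) = Add(Add(Mul(-2, 14), Mul(-2, Pow(Add(-1, 14), Rational(1, 2)))), 5348) = Add(Add(-28, Mul(-2, Pow(13, Rational(1, 2)))), 5348) = Add(5320, Mul(-2, Pow(13, Rational(1, 2))))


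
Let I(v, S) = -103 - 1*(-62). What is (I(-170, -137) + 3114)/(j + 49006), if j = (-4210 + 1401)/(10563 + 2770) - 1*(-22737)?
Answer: 40972309/956546610 ≈ 0.042834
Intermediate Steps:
j = 303149612/13333 (j = -2809/13333 + 22737 = 303149612/13333 ≈ 22737.)
I(v, S) = -41 (I(v, S) = -103 + 62 = -41)
(I(-170, -137) + 3114)/(j + 49006) = (-41 + 3114)/(303149612/13333 + 49006) = 3073/(956546610/13333) = 3073*(13333/956546610) = 40972309/956546610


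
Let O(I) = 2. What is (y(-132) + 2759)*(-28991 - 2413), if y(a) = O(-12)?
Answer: -86706444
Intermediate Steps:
y(a) = 2
(y(-132) + 2759)*(-28991 - 2413) = (2 + 2759)*(-28991 - 2413) = 2761*(-31404) = -86706444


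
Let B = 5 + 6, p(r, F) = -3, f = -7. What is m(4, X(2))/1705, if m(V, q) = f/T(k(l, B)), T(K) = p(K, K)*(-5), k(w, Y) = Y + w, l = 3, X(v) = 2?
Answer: -7/25575 ≈ -0.00027370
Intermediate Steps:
B = 11
T(K) = 15 (T(K) = -3*(-5) = 15)
m(V, q) = -7/15
m(4, X(2))/1705 = -7/15/1705 = -7/15*1/1705 = -7/25575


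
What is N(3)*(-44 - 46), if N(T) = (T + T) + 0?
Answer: -540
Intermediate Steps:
N(T) = 2*T (N(T) = 2*T + 0 = 2*T)
N(3)*(-44 - 46) = (2*3)*(-44 - 46) = 6*(-90) = -540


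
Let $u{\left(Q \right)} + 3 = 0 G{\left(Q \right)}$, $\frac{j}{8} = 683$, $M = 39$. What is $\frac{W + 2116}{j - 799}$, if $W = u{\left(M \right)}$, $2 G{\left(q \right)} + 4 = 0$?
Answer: $\frac{2113}{4665} \approx 0.45295$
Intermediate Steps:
$G{\left(q \right)} = -2$ ($G{\left(q \right)} = -2 + \frac{1}{2} \cdot 0 = -2 + 0 = -2$)
$j = 5464$ ($j = 8 \cdot 683 = 5464$)
$u{\left(Q \right)} = -3$ ($u{\left(Q \right)} = -3 + 0 \left(-2\right) = -3 + 0 = -3$)
$W = -3$
$\frac{W + 2116}{j - 799} = \frac{-3 + 2116}{5464 - 799} = \frac{2113}{4665}$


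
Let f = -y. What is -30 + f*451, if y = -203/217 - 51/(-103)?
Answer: 538316/3193 ≈ 168.59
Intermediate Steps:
y = -1406/3193 (y = -203*1/217 - 51*(-1/103) = -29/31 + 51/103 = -1406/3193 ≈ -0.44034)
f = 1406/3193 (f = -1*(-1406/3193) = 1406/3193 ≈ 0.44034)
-30 + f*451 = -30 + (1406/3193)*451 = -30 + 634106/3193 = 538316/3193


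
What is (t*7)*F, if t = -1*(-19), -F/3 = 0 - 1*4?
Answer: 1596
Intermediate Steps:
F = 12 (F = -3*(0 - 1*4) = -3*(0 - 4) = -3*(-4) = 12)
t = 19
(t*7)*F = (19*7)*12 = 133*12 = 1596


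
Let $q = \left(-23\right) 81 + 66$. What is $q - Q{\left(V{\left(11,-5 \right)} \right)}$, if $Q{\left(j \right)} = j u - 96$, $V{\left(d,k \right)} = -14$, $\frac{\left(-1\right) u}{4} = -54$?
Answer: $1323$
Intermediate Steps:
$u = 216$ ($u = \left(-4\right) \left(-54\right) = 216$)
$q = -1797$ ($q = -1863 + 66 = -1797$)
$Q{\left(j \right)} = -96 + 216 j$ ($Q{\left(j \right)} = j 216 - 96 = 216 j - 96 = -96 + 216 j$)
$q - Q{\left(V{\left(11,-5 \right)} \right)} = -1797 - \left(-96 + 216 \left(-14\right)\right) = -1797 - \left(-96 - 3024\right) = -1797 - -3120 = -1797 + 3120 = 1323$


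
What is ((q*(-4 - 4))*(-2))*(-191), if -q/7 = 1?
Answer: 21392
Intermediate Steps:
q = -7 (q = -7*1 = -7)
((q*(-4 - 4))*(-2))*(-191) = (-7*(-4 - 4)*(-2))*(-191) = (-7*(-8)*(-2))*(-191) = (56*(-2))*(-191) = -112*(-191) = 21392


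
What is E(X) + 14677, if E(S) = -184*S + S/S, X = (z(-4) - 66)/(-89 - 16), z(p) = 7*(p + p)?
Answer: 1518742/105 ≈ 14464.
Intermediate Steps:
z(p) = 14*p (z(p) = 7*(2*p) = 14*p)
X = 122/105 (X = (14*(-4) - 66)/(-89 - 16) = (-56 - 66)/(-105) = -122*(-1/105) = 122/105 ≈ 1.1619)
E(S) = 1 - 184*S (E(S) = -184*S + 1 = 1 - 184*S)
E(X) + 14677 = (1 - 184*122/105) + 14677 = (1 - 22448/105) + 14677 = -22343/105 + 14677 = 1518742/105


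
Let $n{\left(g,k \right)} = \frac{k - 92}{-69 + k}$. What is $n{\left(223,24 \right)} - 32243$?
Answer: $- \frac{1450867}{45} \approx -32242.0$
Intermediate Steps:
$n{\left(g,k \right)} = \frac{-92 + k}{-69 + k}$
$n{\left(223,24 \right)} - 32243 = \frac{-92 + 24}{-69 + 24} - 32243 = \frac{1}{-45} \left(-68\right) - 32243 = \left(- \frac{1}{45}\right) \left(-68\right) - 32243 = \frac{68}{45} - 32243 = - \frac{1450867}{45}$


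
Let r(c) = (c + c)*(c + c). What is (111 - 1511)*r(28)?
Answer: -4390400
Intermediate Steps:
r(c) = 4*c² (r(c) = (2*c)*(2*c) = 4*c²)
(111 - 1511)*r(28) = (111 - 1511)*(4*28²) = -5600*784 = -1400*3136 = -4390400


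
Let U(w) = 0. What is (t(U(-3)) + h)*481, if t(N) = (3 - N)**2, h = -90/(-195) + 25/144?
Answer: 667369/144 ≈ 4634.5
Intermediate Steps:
h = 1189/1872 (h = -90*(-1/195) + 25*(1/144) = 6/13 + 25/144 = 1189/1872 ≈ 0.63515)
(t(U(-3)) + h)*481 = ((-3 + 0)**2 + 1189/1872)*481 = ((-3)**2 + 1189/1872)*481 = (9 + 1189/1872)*481 = (18037/1872)*481 = 667369/144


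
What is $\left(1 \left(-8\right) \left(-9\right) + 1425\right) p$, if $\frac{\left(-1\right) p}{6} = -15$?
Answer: $134730$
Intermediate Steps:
$p = 90$ ($p = \left(-6\right) \left(-15\right) = 90$)
$\left(1 \left(-8\right) \left(-9\right) + 1425\right) p = \left(1 \left(-8\right) \left(-9\right) + 1425\right) 90 = \left(\left(-8\right) \left(-9\right) + 1425\right) 90 = \left(72 + 1425\right) 90 = 1497 \cdot 90 = 134730$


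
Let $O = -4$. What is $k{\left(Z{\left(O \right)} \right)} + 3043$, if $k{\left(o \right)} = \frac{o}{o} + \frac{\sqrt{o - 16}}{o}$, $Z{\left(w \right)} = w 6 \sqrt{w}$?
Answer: $3044 + \frac{i \sqrt{-1 - 3 i}}{12} \approx 3044.1 + 0.086648 i$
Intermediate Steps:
$Z{\left(w \right)} = 6 w^{\frac{3}{2}}$ ($Z{\left(w \right)} = 6 w \sqrt{w} = 6 w^{\frac{3}{2}}$)
$k{\left(o \right)} = 1 + \frac{\sqrt{-16 + o}}{o}$
$k{\left(Z{\left(O \right)} \right)} + 3043 = \frac{6 \left(-4\right)^{\frac{3}{2}} + \sqrt{-16 + 6 \left(-4\right)^{\frac{3}{2}}}}{6 \left(-4\right)^{\frac{3}{2}}} + 3043 = \frac{6 \left(- 8 i\right) + \sqrt{-16 + 6 \left(- 8 i\right)}}{6 \left(- 8 i\right)} + 3043 = \frac{- 48 i + \sqrt{-16 - 48 i}}{\left(-48\right) i} + 3043 = \frac{i}{48} \left(\sqrt{-16 - 48 i} - 48 i\right) + 3043 = \frac{i \left(\sqrt{-16 - 48 i} - 48 i\right)}{48} + 3043 = 3043 + \frac{i \left(\sqrt{-16 - 48 i} - 48 i\right)}{48}$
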